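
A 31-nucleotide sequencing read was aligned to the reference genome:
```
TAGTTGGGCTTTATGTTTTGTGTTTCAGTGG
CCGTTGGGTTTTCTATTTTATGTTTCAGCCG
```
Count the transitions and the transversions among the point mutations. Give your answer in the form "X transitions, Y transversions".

Transitions (purine↔purine or pyrimidine↔pyrimidine): 1 T→C, 9 C→T, 15 G→A, 20 G→A, 29 T→C.
Transversions (purine↔pyrimidine): 2 A→C, 13 A→C, 30 G→C.

5 transitions, 3 transversions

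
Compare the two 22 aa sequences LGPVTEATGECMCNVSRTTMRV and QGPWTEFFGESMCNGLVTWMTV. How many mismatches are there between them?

10

Comparing position by position, 10 residues differ: 1 (L/Q), 4 (V/W), 7 (A/F), 8 (T/F), 11 (C/S), 15 (V/G), 16 (S/L), 17 (R/V), 19 (T/W), 21 (R/T).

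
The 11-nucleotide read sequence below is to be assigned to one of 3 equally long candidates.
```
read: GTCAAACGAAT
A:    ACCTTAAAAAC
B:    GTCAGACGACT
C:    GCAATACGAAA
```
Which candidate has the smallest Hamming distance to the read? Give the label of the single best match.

A differs at 7 sites; B differs at 2 sites; C differs at 4 sites. The closest is B.

B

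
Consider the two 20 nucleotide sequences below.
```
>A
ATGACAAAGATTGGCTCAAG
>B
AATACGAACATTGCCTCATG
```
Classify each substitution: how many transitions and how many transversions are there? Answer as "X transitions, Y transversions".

1 transition, 5 transversions

Transitions (purine↔purine or pyrimidine↔pyrimidine): 6 A→G.
Transversions (purine↔pyrimidine): 2 T→A, 3 G→T, 9 G→C, 14 G→C, 19 A→T.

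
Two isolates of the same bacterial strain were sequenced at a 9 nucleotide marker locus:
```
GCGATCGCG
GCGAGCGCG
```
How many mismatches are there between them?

Mismatches (1-based): position 5: T→G.

1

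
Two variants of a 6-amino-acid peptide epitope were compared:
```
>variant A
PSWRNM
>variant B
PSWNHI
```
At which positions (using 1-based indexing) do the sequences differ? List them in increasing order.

4, 5, 6

Differences at position 4 (R→N), position 5 (N→H), position 6 (M→I).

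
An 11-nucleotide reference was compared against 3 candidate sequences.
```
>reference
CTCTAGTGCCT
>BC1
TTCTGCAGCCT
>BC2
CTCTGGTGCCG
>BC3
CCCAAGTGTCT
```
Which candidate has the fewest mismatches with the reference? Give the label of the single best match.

BC1 differs at 4 sites; BC2 differs at 2 sites; BC3 differs at 3 sites. The closest is BC2.

BC2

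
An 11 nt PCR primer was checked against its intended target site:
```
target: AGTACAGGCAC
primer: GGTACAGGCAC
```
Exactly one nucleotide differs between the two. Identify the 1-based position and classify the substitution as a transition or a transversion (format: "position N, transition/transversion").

position 1, transition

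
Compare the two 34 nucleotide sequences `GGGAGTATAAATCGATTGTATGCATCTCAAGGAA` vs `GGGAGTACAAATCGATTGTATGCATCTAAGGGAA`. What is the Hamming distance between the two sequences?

The sequences differ at bases 8, 28, 30 (1-based) — 3 in total.

3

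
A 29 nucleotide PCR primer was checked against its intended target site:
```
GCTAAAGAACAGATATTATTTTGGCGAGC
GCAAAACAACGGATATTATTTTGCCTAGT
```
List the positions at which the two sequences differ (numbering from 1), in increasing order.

3, 7, 11, 24, 26, 29

Differences at position 3 (T→A), position 7 (G→C), position 11 (A→G), position 24 (G→C), position 26 (G→T), position 29 (C→T).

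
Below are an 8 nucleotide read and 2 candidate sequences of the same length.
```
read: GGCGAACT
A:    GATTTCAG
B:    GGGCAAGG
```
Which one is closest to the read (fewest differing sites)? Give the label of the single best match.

Hamming distances to read — A: 7; B: 4.
Smallest is B with 4 mismatches.

B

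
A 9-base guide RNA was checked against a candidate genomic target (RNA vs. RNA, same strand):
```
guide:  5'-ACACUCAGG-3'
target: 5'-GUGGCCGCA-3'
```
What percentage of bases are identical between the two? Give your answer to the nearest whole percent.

11%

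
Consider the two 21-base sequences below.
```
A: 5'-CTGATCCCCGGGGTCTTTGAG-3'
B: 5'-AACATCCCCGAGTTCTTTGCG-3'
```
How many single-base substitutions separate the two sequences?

Comparing position by position, 6 sites differ: 1 (C/A), 2 (T/A), 3 (G/C), 11 (G/A), 13 (G/T), 20 (A/C).

6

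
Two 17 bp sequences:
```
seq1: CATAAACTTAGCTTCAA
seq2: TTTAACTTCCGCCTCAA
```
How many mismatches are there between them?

7

Mismatches (1-based): site 1: C→T; site 2: A→T; site 6: A→C; site 7: C→T; site 9: T→C; site 10: A→C; site 13: T→C.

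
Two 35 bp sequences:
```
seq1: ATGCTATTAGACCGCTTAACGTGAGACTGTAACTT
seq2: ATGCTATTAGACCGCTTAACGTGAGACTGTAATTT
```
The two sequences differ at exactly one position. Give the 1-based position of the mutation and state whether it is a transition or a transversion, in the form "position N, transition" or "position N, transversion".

Position 33 changes C→T. C is a pyrimidine and T is a pyrimidine, so this is a transition.

position 33, transition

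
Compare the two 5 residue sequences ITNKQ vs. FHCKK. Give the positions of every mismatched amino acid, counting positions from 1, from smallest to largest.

Differences at position 1 (I→F), position 2 (T→H), position 3 (N→C), position 5 (Q→K).

1, 2, 3, 5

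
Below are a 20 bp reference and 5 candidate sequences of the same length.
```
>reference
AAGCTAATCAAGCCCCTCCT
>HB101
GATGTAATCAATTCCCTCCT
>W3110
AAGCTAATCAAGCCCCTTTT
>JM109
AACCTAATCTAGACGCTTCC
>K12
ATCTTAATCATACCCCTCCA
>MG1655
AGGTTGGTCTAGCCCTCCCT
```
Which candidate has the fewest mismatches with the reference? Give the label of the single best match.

W3110

Hamming distances to reference — HB101: 5; W3110: 2; JM109: 6; K12: 6; MG1655: 7.
Smallest is W3110 with 2 mismatches.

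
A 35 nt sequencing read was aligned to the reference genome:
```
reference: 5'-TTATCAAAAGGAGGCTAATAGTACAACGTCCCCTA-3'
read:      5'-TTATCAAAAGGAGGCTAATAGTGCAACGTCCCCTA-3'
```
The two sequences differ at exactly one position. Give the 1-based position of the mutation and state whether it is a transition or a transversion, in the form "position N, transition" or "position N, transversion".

The sequences differ only at position 23: A→G (purine→purine), a transition.

position 23, transition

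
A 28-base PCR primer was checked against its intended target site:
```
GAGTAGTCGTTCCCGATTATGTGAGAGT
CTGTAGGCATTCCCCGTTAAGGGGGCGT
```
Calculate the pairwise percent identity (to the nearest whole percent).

64%

10 positions differ (1, 2, 7, 9, 15, 16, 20, 22, 24, 26), so 18 of 28 match: 18/28 = 64.29%.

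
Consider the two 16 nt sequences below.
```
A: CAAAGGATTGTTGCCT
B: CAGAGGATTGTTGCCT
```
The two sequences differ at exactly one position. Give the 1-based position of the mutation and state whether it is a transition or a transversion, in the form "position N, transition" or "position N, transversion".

The sequences differ only at position 3: A→G (purine→purine), a transition.

position 3, transition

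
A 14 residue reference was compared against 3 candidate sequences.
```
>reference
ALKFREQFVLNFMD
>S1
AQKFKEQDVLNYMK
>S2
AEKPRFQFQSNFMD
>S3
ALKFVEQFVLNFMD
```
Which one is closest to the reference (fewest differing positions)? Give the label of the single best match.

S3

Hamming distances to reference — S1: 5; S2: 5; S3: 1.
Smallest is S3 with 1 mismatch.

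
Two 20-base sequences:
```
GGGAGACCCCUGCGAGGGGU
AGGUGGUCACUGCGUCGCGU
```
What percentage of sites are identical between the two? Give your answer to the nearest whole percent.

60%

8 positions differ (1, 4, 6, 7, 9, 15, 16, 18), so 12 of 20 match: 12/20 = 60%.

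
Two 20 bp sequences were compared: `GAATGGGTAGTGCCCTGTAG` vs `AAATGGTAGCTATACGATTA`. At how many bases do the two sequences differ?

12

Comparing position by position, 12 bases differ: 1 (G/A), 7 (G/T), 8 (T/A), 9 (A/G), 10 (G/C), 12 (G/A), 13 (C/T), 14 (C/A), 16 (T/G), 17 (G/A), 19 (A/T), 20 (G/A).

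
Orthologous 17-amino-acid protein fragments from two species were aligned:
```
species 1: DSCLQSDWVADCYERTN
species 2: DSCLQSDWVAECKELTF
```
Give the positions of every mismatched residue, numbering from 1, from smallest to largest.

11, 13, 15, 17

Differences at position 11 (D→E), position 13 (Y→K), position 15 (R→L), position 17 (N→F).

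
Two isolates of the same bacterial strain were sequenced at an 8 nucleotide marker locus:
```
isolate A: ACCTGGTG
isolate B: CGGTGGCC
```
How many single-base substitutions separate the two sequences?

5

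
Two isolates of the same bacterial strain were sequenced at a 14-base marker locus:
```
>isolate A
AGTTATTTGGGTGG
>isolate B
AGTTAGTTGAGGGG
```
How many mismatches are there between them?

3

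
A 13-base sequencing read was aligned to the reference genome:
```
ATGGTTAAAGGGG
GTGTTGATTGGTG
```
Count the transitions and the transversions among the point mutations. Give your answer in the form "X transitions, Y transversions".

1 transition, 5 transversions

Transitions (purine↔purine or pyrimidine↔pyrimidine): 1 A→G.
Transversions (purine↔pyrimidine): 4 G→T, 6 T→G, 8 A→T, 9 A→T, 12 G→T.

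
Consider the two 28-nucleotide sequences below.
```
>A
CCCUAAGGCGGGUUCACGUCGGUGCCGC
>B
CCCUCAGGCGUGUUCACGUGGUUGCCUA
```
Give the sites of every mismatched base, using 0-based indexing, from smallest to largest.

Differences at site 4 (A→C), site 10 (G→U), site 19 (C→G), site 21 (G→U), site 26 (G→U), site 27 (C→A).

4, 10, 19, 21, 26, 27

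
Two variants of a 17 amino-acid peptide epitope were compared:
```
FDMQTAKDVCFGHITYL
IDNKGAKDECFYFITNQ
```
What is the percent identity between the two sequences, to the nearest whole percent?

47%

9 positions differ (1, 3, 4, 5, 9, 12, 13, 16, 17), so 8 of 17 match: 8/17 = 47.06%.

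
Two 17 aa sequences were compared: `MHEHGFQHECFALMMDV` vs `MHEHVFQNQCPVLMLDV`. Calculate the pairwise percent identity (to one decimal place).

6 positions differ (5, 8, 9, 11, 12, 15), so 11 of 17 match: 11/17 = 64.71%.

64.7%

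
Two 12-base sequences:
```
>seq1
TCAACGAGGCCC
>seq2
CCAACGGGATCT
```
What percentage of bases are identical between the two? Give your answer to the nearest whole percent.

Mismatches at positions 1, 7, 9, 10, 12 (1-based): 5 of 12.
Identical positions: 7/12 = 58.33% → 58%.

58%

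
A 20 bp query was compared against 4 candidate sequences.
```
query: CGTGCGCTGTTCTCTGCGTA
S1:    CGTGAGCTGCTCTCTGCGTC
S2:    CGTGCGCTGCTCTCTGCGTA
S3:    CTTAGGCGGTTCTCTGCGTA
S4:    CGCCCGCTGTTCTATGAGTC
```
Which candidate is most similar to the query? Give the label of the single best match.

S1 differs at 3 bases; S2 differs at 1 base; S3 differs at 4 bases; S4 differs at 5 bases. The closest is S2.

S2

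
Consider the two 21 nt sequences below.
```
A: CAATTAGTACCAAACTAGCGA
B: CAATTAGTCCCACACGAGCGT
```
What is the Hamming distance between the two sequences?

4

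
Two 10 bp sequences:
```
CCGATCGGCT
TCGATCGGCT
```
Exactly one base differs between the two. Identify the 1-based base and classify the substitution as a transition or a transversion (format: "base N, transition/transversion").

base 1, transition

The sequences differ only at base 1: C→T (pyrimidine→pyrimidine), a transition.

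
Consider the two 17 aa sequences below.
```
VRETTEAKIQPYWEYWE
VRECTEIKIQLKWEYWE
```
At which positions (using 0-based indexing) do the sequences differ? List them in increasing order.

3, 6, 10, 11

Differences at position 3 (T→C), position 6 (A→I), position 10 (P→L), position 11 (Y→K).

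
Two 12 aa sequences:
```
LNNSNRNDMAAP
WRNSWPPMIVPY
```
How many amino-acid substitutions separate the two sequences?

Comparing position by position, 10 positions differ: 1 (L/W), 2 (N/R), 5 (N/W), 6 (R/P), 7 (N/P), 8 (D/M), 9 (M/I), 10 (A/V), 11 (A/P), 12 (P/Y).

10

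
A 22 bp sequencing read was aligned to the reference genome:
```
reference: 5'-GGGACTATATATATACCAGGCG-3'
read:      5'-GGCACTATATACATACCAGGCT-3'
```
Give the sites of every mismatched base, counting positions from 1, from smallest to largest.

3, 12, 22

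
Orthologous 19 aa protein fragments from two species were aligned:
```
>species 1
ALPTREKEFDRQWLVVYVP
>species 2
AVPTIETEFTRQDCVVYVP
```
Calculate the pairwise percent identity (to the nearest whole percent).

68%

Mismatches at positions 2, 5, 7, 10, 13, 14 (1-based): 6 of 19.
Identical positions: 13/19 = 68.42% → 68%.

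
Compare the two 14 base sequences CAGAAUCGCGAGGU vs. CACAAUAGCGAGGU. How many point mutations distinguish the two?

Comparing position by position, 2 sites differ: 3 (G/C), 7 (C/A).

2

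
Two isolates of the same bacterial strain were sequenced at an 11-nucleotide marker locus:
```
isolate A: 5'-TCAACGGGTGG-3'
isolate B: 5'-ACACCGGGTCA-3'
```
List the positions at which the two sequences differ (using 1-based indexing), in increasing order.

1, 4, 10, 11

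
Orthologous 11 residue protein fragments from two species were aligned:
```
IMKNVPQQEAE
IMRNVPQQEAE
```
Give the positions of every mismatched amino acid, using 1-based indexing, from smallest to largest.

Scanning 1-based: 3: K/R.

3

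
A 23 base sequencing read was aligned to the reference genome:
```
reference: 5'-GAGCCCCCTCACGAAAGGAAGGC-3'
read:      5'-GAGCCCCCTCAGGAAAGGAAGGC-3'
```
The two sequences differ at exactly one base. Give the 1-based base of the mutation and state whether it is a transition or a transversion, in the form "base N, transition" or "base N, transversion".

Base 12 changes C→G. C is a pyrimidine and G is a purine, so this is a transversion.

base 12, transversion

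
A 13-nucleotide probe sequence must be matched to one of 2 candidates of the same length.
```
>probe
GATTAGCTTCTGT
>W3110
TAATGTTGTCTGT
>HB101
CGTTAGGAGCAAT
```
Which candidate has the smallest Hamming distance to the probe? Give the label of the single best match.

W3110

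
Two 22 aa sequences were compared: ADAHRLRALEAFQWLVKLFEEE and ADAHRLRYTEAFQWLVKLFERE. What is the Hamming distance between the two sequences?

3

The sequences differ at positions 8, 9, 21 (1-based) — 3 in total.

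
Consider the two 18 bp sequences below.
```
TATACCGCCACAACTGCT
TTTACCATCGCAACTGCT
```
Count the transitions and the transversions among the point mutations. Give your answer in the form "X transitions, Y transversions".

Mismatches (1-based):
base 2: A→T (purine→pyrimidine, transversion)
base 7: G→A (purine→purine, transition)
base 8: C→T (pyrimidine→pyrimidine, transition)
base 10: A→G (purine→purine, transition)

3 transitions, 1 transversion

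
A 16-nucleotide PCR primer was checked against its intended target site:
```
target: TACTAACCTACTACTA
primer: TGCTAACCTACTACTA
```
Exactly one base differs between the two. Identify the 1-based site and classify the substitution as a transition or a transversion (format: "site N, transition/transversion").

site 2, transition

Site 2 changes A→G. A is a purine and G is a purine, so this is a transition.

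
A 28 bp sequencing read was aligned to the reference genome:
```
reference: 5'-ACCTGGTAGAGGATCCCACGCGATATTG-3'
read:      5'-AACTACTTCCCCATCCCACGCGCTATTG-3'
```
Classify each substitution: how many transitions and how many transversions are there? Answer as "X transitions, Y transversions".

Transitions (purine↔purine or pyrimidine↔pyrimidine): 5 G→A.
Transversions (purine↔pyrimidine): 2 C→A, 6 G→C, 8 A→T, 9 G→C, 10 A→C, 11 G→C, 12 G→C, 23 A→C.

1 transition, 8 transversions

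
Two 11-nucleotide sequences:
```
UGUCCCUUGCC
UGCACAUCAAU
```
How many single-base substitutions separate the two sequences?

Comparing position by position, 7 bases differ: 3 (U/C), 4 (C/A), 6 (C/A), 8 (U/C), 9 (G/A), 10 (C/A), 11 (C/U).

7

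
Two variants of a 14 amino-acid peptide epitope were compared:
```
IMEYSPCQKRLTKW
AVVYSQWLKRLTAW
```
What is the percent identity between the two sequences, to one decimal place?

Mismatches at positions 1, 2, 3, 6, 7, 8, 13 (1-based): 7 of 14.
Identical positions: 7/14 = 50% → 50.0%.

50.0%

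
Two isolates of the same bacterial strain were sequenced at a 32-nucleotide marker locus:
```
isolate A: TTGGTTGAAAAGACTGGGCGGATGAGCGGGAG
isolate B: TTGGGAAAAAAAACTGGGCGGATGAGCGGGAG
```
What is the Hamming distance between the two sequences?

4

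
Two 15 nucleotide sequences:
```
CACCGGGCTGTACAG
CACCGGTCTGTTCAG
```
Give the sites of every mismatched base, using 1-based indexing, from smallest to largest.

7, 12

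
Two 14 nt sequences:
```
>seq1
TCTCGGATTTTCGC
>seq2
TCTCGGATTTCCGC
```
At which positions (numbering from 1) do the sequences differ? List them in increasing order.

Scanning 1-based: 11: T/C.

11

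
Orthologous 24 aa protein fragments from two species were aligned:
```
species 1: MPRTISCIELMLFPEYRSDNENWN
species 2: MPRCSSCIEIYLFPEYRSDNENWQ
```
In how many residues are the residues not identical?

5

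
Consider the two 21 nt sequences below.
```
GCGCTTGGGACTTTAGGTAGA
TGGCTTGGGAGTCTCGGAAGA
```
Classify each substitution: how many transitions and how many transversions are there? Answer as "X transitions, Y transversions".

Mismatches (1-based):
position 1: G→T (purine→pyrimidine, transversion)
position 2: C→G (pyrimidine→purine, transversion)
position 11: C→G (pyrimidine→purine, transversion)
position 13: T→C (pyrimidine→pyrimidine, transition)
position 15: A→C (purine→pyrimidine, transversion)
position 18: T→A (pyrimidine→purine, transversion)

1 transition, 5 transversions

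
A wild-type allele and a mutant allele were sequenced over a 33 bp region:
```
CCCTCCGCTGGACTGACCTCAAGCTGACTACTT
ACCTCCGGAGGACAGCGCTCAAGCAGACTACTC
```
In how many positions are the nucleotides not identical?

Comparing position by position, 8 positions differ: 1 (C/A), 8 (C/G), 9 (T/A), 14 (T/A), 16 (A/C), 17 (C/G), 25 (T/A), 33 (T/C).

8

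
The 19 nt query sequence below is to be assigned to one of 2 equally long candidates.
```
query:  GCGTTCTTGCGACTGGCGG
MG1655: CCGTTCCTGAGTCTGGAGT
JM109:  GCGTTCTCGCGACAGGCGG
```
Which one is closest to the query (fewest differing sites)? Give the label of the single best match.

JM109

Hamming distances to query — MG1655: 6; JM109: 2.
Smallest is JM109 with 2 mismatches.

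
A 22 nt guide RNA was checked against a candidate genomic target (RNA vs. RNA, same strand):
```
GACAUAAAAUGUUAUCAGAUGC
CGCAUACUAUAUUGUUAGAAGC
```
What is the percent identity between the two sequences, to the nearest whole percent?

Mismatches at positions 1, 2, 7, 8, 11, 14, 16, 20 (1-based): 8 of 22.
Identical positions: 14/22 = 63.64% → 64%.

64%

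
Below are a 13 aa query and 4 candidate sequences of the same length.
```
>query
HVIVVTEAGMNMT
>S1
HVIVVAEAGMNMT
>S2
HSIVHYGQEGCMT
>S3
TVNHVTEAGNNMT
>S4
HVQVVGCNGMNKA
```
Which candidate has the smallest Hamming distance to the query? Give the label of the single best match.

S1

S1 differs at 1 position; S2 differs at 8 positions; S3 differs at 4 positions; S4 differs at 6 positions. The closest is S1.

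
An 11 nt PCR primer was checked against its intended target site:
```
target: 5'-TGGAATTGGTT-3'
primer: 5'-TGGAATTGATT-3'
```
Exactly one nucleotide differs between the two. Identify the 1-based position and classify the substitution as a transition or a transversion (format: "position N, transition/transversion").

Position 9 changes G→A. G is a purine and A is a purine, so this is a transition.

position 9, transition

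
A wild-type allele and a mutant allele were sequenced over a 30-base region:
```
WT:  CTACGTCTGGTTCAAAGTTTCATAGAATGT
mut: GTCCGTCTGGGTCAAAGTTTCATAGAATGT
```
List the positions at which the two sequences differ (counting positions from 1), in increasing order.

1, 3, 11

Differences at position 1 (C→G), position 3 (A→C), position 11 (T→G).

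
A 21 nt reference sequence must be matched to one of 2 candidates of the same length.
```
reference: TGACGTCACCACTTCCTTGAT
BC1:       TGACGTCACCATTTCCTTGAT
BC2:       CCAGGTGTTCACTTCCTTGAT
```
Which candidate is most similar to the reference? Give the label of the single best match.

Hamming distances to reference — BC1: 1; BC2: 6.
Smallest is BC1 with 1 mismatch.

BC1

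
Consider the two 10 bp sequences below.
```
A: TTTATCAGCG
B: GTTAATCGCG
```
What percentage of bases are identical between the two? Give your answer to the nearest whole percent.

Mismatches at positions 1, 5, 6, 7 (1-based): 4 of 10.
Identical positions: 6/10 = 60% → 60%.

60%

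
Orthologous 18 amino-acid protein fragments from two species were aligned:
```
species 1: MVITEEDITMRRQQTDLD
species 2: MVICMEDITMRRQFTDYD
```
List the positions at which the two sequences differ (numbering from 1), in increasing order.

4, 5, 14, 17

Scanning 1-based: 4: T/C; 5: E/M; 14: Q/F; 17: L/Y.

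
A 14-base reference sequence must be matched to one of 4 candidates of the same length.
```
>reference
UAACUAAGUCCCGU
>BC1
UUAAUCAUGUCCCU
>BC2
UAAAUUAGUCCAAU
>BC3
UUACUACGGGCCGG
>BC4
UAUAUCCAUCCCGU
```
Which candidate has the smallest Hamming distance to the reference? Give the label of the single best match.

BC1 differs at 7 bases; BC2 differs at 4 bases; BC3 differs at 5 bases; BC4 differs at 5 bases. The closest is BC2.

BC2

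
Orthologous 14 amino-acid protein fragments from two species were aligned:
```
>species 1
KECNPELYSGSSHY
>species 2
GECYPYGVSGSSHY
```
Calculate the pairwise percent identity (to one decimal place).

64.3%

Mismatches at positions 1, 4, 6, 7, 8 (1-based): 5 of 14.
Identical positions: 9/14 = 64.29% → 64.3%.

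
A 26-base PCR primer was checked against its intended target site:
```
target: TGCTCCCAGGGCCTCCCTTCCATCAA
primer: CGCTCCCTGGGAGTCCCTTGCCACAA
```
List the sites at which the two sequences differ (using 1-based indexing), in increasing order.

1, 8, 12, 13, 20, 22, 23

Scanning 1-based: 1: T/C; 8: A/T; 12: C/A; 13: C/G; 20: C/G; 22: A/C; 23: T/A.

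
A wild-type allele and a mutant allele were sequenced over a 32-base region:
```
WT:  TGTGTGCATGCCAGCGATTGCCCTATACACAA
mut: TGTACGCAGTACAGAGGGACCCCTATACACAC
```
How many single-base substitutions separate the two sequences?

Comparing position by position, 11 bases differ: 4 (G/A), 5 (T/C), 9 (T/G), 10 (G/T), 11 (C/A), 15 (C/A), 17 (A/G), 18 (T/G), 19 (T/A), 20 (G/C), 32 (A/C).

11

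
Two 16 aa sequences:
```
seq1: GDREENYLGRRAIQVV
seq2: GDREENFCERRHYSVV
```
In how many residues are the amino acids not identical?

6

Mismatches (1-based): residue 7: Y→F; residue 8: L→C; residue 9: G→E; residue 12: A→H; residue 13: I→Y; residue 14: Q→S.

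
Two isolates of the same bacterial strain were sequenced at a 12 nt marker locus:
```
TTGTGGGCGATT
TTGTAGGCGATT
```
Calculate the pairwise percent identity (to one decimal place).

91.7%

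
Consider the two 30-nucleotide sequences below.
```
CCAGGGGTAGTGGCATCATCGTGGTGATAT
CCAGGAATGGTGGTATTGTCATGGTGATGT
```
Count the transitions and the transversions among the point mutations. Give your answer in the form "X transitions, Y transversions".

8 transitions, 0 transversions

Mismatches (1-based):
position 6: G→A (purine→purine, transition)
position 7: G→A (purine→purine, transition)
position 9: A→G (purine→purine, transition)
position 14: C→T (pyrimidine→pyrimidine, transition)
position 17: C→T (pyrimidine→pyrimidine, transition)
position 18: A→G (purine→purine, transition)
position 21: G→A (purine→purine, transition)
position 29: A→G (purine→purine, transition)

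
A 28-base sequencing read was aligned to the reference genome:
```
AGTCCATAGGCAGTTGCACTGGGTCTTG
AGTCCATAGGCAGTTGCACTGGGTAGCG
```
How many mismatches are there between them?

3

Mismatches (1-based): site 25: C→A; site 26: T→G; site 27: T→C.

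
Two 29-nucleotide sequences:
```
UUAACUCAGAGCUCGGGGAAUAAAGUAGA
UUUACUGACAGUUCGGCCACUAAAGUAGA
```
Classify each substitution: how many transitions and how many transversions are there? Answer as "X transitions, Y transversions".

Transitions (purine↔purine or pyrimidine↔pyrimidine): 12 C→U.
Transversions (purine↔pyrimidine): 3 A→U, 7 C→G, 9 G→C, 17 G→C, 18 G→C, 20 A→C.

1 transition, 6 transversions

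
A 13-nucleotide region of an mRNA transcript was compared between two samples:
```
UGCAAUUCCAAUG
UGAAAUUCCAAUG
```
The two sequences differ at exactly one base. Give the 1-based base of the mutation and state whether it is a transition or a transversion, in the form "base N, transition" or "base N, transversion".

The sequences differ only at base 3: C→A (pyrimidine→purine), a transversion.

base 3, transversion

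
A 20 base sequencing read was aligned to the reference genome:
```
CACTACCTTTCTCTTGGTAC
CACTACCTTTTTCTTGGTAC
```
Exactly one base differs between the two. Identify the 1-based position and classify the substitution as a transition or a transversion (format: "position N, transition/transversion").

position 11, transition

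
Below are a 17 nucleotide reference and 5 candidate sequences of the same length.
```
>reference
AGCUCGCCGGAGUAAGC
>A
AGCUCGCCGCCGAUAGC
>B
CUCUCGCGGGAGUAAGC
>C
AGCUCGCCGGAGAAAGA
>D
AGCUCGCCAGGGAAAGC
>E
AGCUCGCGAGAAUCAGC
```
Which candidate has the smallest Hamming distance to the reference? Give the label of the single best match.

Hamming distances to reference — A: 4; B: 3; C: 2; D: 3; E: 4.
Smallest is C with 2 mismatches.

C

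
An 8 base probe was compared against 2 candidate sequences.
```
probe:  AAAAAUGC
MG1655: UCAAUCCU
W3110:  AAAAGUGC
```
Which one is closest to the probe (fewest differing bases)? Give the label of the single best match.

MG1655 differs at 6 bases; W3110 differs at 1 base. The closest is W3110.

W3110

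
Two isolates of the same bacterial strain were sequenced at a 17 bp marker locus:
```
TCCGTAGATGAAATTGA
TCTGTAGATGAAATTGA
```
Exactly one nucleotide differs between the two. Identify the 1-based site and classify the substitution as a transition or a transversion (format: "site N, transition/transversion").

Site 3 changes C→T. C is a pyrimidine and T is a pyrimidine, so this is a transition.

site 3, transition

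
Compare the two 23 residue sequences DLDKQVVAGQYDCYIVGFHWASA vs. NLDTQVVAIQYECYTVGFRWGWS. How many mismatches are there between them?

9

Comparing position by position, 9 residues differ: 1 (D/N), 4 (K/T), 9 (G/I), 12 (D/E), 15 (I/T), 19 (H/R), 21 (A/G), 22 (S/W), 23 (A/S).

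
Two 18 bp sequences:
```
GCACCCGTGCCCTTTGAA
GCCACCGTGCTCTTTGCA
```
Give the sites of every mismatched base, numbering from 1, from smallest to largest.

Differences at site 3 (A→C), site 4 (C→A), site 11 (C→T), site 17 (A→C).

3, 4, 11, 17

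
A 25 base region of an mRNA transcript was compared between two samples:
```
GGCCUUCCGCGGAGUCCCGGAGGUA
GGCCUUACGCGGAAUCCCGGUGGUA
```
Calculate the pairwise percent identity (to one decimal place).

3 positions differ (7, 14, 21), so 22 of 25 match: 22/25 = 88%.

88.0%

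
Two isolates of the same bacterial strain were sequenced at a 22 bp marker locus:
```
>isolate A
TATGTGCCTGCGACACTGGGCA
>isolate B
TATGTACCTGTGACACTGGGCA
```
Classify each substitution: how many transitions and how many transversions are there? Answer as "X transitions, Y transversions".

2 transitions, 0 transversions

Transitions (purine↔purine or pyrimidine↔pyrimidine): 6 G→A, 11 C→T.
Transversions (purine↔pyrimidine): none.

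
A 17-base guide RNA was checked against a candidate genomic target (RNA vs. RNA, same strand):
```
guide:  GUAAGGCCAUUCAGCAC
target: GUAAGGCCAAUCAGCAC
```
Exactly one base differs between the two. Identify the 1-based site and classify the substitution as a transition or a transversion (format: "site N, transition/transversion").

site 10, transversion

The sequences differ only at site 10: U→A (pyrimidine→purine), a transversion.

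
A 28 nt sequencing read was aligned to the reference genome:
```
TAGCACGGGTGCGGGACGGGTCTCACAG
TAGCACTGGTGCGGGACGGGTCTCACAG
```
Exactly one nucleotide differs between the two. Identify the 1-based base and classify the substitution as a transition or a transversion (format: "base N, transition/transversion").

base 7, transversion

The sequences differ only at base 7: G→T (purine→pyrimidine), a transversion.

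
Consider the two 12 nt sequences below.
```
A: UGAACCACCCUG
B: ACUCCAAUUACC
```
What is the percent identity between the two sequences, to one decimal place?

16.7%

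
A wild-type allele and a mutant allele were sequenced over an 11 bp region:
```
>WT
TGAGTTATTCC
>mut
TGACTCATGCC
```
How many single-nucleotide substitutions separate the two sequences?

Mismatches (1-based): site 4: G→C; site 6: T→C; site 9: T→G.

3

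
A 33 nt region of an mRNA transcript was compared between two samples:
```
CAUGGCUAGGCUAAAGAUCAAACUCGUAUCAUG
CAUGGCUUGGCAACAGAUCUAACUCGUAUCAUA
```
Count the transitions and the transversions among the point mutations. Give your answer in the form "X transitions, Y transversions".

1 transition, 4 transversions

Mismatches (1-based):
position 8: A→U (purine→pyrimidine, transversion)
position 12: U→A (pyrimidine→purine, transversion)
position 14: A→C (purine→pyrimidine, transversion)
position 20: A→U (purine→pyrimidine, transversion)
position 33: G→A (purine→purine, transition)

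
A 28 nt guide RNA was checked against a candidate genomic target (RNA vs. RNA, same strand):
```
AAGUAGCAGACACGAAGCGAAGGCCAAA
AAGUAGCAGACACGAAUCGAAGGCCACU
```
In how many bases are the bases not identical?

The sequences differ at bases 17, 27, 28 (1-based) — 3 in total.

3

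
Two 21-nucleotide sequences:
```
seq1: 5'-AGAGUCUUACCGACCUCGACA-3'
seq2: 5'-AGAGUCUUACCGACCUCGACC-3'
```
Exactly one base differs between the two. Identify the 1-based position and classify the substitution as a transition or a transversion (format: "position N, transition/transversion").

Position 21 changes A→C. A is a purine and C is a pyrimidine, so this is a transversion.

position 21, transversion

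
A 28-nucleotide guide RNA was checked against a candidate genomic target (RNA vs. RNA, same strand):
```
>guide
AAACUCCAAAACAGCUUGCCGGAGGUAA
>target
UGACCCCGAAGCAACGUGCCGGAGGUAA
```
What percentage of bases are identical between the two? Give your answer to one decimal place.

75.0%

7 positions differ (1, 2, 5, 8, 11, 14, 16), so 21 of 28 match: 21/28 = 75%.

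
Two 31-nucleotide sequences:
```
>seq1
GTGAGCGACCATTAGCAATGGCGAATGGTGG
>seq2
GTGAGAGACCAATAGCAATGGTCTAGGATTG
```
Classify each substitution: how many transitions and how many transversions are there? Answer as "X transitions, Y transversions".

2 transitions, 6 transversions

Transitions (purine↔purine or pyrimidine↔pyrimidine): 22 C→T, 28 G→A.
Transversions (purine↔pyrimidine): 6 C→A, 12 T→A, 23 G→C, 24 A→T, 26 T→G, 30 G→T.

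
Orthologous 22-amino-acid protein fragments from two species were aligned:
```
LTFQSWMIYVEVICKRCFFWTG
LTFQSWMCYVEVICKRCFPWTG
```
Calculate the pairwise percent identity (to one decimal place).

90.9%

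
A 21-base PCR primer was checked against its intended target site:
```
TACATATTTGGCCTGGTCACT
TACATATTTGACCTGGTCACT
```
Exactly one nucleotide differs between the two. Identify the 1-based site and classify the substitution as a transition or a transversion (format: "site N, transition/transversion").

site 11, transition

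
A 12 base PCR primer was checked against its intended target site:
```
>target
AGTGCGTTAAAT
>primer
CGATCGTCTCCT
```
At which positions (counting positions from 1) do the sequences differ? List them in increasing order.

1, 3, 4, 8, 9, 10, 11

Scanning 1-based: 1: A/C; 3: T/A; 4: G/T; 8: T/C; 9: A/T; 10: A/C; 11: A/C.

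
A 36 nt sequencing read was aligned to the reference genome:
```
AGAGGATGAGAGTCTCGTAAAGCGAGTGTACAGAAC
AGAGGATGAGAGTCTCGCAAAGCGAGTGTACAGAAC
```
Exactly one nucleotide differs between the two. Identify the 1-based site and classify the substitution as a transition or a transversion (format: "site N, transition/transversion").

site 18, transition

The sequences differ only at site 18: T→C (pyrimidine→pyrimidine), a transition.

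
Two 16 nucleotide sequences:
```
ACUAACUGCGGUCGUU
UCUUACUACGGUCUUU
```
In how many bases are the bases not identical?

Comparing position by position, 4 bases differ: 1 (A/U), 4 (A/U), 8 (G/A), 14 (G/U).

4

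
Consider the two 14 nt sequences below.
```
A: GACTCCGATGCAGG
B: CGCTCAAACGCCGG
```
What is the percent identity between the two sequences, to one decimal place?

6 positions differ (1, 2, 6, 7, 9, 12), so 8 of 14 match: 8/14 = 57.14%.

57.1%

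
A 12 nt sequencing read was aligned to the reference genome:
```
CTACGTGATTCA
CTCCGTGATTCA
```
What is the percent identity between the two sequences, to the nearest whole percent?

1 position differs (3), so 11 of 12 match: 11/12 = 91.67%.

92%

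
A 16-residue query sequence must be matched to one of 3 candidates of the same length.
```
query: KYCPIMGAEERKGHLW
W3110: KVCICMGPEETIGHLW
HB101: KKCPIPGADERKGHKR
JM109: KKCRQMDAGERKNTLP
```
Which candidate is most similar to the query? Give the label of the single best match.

HB101

Hamming distances to query — W3110: 6; HB101: 5; JM109: 8.
Smallest is HB101 with 5 mismatches.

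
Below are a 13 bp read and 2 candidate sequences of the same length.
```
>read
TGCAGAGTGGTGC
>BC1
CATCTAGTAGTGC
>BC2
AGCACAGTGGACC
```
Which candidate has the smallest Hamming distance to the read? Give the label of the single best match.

Hamming distances to read — BC1: 6; BC2: 4.
Smallest is BC2 with 4 mismatches.

BC2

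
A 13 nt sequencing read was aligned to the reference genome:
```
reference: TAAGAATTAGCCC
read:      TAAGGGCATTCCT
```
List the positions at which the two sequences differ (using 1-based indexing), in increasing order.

Scanning 1-based: 5: A/G; 6: A/G; 7: T/C; 8: T/A; 9: A/T; 10: G/T; 13: C/T.

5, 6, 7, 8, 9, 10, 13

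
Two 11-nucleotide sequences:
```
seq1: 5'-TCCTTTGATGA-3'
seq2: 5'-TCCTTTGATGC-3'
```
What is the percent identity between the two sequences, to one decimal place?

Mismatch at position 11 (1-based): 1 of 11.
Identical positions: 10/11 = 90.91% → 90.9%.

90.9%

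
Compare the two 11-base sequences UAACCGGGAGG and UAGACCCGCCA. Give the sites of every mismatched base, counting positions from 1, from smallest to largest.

3, 4, 6, 7, 9, 10, 11

Differences at site 3 (A→G), site 4 (C→A), site 6 (G→C), site 7 (G→C), site 9 (A→C), site 10 (G→C), site 11 (G→A).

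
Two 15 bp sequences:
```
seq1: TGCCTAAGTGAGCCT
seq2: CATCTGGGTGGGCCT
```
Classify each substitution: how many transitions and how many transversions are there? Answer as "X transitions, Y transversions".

6 transitions, 0 transversions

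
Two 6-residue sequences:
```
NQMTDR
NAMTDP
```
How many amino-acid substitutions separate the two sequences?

Comparing position by position, 2 residues differ: 2 (Q/A), 6 (R/P).

2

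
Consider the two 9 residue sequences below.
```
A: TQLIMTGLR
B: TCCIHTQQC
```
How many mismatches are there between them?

The sequences differ at positions 2, 3, 5, 7, 8, 9 (1-based) — 6 in total.

6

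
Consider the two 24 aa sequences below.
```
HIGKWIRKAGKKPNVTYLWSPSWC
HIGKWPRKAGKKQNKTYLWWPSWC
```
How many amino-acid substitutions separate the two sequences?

4

The sequences differ at residues 6, 13, 15, 20 (1-based) — 4 in total.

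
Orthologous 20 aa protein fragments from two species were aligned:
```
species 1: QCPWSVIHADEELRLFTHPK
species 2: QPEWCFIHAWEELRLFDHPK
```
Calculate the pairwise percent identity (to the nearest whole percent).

70%

Mismatches at positions 2, 3, 5, 6, 10, 17 (1-based): 6 of 20.
Identical positions: 14/20 = 70% → 70%.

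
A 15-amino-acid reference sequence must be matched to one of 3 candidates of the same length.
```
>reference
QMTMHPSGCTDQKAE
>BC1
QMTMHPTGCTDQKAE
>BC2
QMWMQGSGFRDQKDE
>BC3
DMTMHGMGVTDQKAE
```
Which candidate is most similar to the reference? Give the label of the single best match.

BC1

Hamming distances to reference — BC1: 1; BC2: 6; BC3: 4.
Smallest is BC1 with 1 mismatch.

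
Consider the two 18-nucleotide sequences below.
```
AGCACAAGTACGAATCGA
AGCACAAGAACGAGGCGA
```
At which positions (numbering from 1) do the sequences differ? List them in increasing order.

Differences at position 9 (T→A), position 14 (A→G), position 15 (T→G).

9, 14, 15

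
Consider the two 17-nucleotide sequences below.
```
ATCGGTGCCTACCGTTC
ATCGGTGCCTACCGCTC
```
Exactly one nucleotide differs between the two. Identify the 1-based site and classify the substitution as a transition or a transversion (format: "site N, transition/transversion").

Site 15 changes T→C. T is a pyrimidine and C is a pyrimidine, so this is a transition.

site 15, transition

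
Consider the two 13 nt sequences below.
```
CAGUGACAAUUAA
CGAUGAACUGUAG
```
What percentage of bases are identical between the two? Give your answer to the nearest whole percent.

7 positions differ (2, 3, 7, 8, 9, 10, 13), so 6 of 13 match: 6/13 = 46.15%.

46%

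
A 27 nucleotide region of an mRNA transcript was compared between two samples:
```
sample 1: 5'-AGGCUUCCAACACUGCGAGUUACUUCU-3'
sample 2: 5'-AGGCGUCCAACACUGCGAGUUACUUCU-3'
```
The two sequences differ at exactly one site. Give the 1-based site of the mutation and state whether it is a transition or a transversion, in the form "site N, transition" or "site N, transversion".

The sequences differ only at site 5: U→G (pyrimidine→purine), a transversion.

site 5, transversion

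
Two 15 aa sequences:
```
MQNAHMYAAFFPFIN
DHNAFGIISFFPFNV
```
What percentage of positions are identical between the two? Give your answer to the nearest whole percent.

40%

9 positions differ (1, 2, 5, 6, 7, 8, 9, 14, 15), so 6 of 15 match: 6/15 = 40%.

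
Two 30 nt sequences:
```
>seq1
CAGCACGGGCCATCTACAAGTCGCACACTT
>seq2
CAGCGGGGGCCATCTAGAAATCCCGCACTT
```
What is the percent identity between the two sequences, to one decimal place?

80.0%

Mismatches at positions 5, 6, 17, 20, 23, 25 (1-based): 6 of 30.
Identical positions: 24/30 = 80% → 80.0%.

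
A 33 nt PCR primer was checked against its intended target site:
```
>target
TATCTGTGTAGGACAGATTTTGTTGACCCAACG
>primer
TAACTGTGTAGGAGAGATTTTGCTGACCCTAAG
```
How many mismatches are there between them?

Mismatches (1-based): base 3: T→A; base 14: C→G; base 23: T→C; base 30: A→T; base 32: C→A.

5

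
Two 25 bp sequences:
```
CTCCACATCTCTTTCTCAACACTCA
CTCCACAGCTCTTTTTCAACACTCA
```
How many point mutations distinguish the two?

The sequences differ at bases 8, 15 (1-based) — 2 in total.

2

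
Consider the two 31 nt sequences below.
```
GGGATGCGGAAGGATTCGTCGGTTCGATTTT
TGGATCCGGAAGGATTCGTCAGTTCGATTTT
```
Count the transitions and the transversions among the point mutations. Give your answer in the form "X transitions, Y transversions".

Mismatches (1-based):
position 1: G→T (purine→pyrimidine, transversion)
position 6: G→C (purine→pyrimidine, transversion)
position 21: G→A (purine→purine, transition)

1 transition, 2 transversions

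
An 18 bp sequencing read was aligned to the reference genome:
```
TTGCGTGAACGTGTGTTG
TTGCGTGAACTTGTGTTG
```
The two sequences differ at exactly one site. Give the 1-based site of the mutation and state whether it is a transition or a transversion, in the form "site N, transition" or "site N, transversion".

site 11, transversion

Site 11 changes G→T. G is a purine and T is a pyrimidine, so this is a transversion.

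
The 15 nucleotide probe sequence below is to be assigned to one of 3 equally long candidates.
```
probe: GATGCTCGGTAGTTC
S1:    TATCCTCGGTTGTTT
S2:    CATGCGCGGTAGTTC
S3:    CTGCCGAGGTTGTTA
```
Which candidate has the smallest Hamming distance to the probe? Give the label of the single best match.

S1 differs at 4 positions; S2 differs at 2 positions; S3 differs at 8 positions. The closest is S2.

S2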